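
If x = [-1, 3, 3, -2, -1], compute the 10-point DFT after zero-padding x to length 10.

Original 5-point DFT: [2, -1.1910-6.7432i, -2.3090+2.4041i, -2.3090-2.4041i, -1.1910+6.7432i]
Zero-padded 10-point DFT provides frequency interpolation.

DFT_10([x, 0, ...]) = [2, 3.7812-2.1266i, -1.1910-6.7432i, -6.2812-1.3143i, -2.3090+2.4041i, 0, -2.3090-2.4041i, -6.2812+1.3143i, -1.1910+6.7432i, 3.7812+2.1266i]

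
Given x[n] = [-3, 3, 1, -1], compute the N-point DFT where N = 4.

X[k] = Σ(n=0 to 3) x[n] · ω_4^(nk)
where ω_4 = e^(-2πi/4)

Computing each X[k]:
X[0] = 0
X[1] = -4-4i
X[2] = -4
X[3] = -4+4i

X = [0, -4-4i, -4, -4+4i]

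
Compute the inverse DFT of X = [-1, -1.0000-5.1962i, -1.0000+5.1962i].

x[n] = (1/3) Σ(k=0 to 2) X[k] · e^(2πikn/3)

Computing each x[n]:
x[0] = -1
x[1] = 3
x[2] = -3

x = [-1, 3, -3]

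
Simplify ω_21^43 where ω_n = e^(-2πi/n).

Since ω_21^21 = 1, powers reduce modulo 21.
43 mod 21 = 1
So ω_21^43 = ω_21^1 = e^(-2πi·1/21)

ω_21^43 = ω_21^1 = 0.9556-0.2948i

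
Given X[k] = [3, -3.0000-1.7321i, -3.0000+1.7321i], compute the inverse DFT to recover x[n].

x[n] = (1/3) Σ(k=0 to 2) X[k] · e^(2πikn/3)

Computing each x[n]:
x[0] = -1
x[1] = 3
x[2] = 1

x = [-1, 3, 1]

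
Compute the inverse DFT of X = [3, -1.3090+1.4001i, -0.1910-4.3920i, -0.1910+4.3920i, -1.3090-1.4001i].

x[n] = (1/5) Σ(k=0 to 4) X[k] · e^(2πikn/5)

Computing each x[n]:
x[0] = 0
x[1] = 1
x[2] = -1
x[3] = 3
x[4] = 0

x = [0, 1, -1, 3, 0]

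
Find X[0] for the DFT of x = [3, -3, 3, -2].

X[0] = Σ(n=0 to 3) x[n] · ω_4^0 = Σ x[n]
= (3) + (-3) + (3) + (-2)

X[0] = 1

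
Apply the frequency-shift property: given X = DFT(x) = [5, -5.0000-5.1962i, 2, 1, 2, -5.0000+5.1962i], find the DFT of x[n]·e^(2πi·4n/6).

Modulation property: DFT(ω_6^(-4n)·x[n]) = X[(k-4) mod 6], so circularly shift X by 4 positions.

X[k-4] = [2, 1, 2, -5.0000+5.1962i, 5, -5.0000-5.1962i]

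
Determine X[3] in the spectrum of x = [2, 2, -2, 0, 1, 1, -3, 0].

X[3] = Σ(n=0 to 7) x[n] · ω_8^(3n) where ω_8 = e^(-2πi/8)
= (2)·ω_8^0 + (2)·ω_8^3 + (-2)·ω_8^6 + (0)·ω_8^9 + (1)·ω_8^12 + (1)·ω_8^15 + (-3)·ω_8^18 + (0)·ω_8^21

X[3] = 0.2929+0.2929i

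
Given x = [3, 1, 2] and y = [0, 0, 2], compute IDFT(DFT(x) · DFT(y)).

(x ⊛ y)[n] = Σ(m=0 to 2) x[m] · y[(n-m) mod 3]

Computing each output sample:
(x ⊛ y)[0] = 2
(x ⊛ y)[1] = 4
(x ⊛ y)[2] = 6

x ⊛ y = [2, 4, 6]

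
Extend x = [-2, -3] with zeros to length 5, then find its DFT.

Original 2-point DFT: [-5, 1]
Zero-padded 5-point DFT provides frequency interpolation.

DFT_5([x, 0, ...]) = [-5, -2.9271+2.8532i, 0.4271+1.7634i, 0.4271-1.7634i, -2.9271-2.8532i]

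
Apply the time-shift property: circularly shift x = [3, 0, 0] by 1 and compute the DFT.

Time shift by 1: X_shifted[k] = ω_3^(1k) · X[k]
Shifted x = [0, 3, 0]

DFT(x[n-1]) = [3, -1.5000-2.5981i, -1.5000+2.5981i]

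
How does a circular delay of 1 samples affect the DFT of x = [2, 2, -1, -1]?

Time shift by 1: X_shifted[k] = ω_4^(1k) · X[k]
Shifted x = [-1, 2, 2, -1]

DFT(x[n-1]) = [2, -3-3i, 0, -3+3i]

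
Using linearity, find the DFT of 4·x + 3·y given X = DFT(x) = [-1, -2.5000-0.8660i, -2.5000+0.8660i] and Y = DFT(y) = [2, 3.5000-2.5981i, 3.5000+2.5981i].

By linearity: DFT(4x + 3y) = 4·DFT(x) + 3·DFT(y)
= 4·[-1, -2.5000-0.8660i, -2.5000+0.8660i] + 3·[2, 3.5000-2.5981i, 3.5000+2.5981i]

Computing element-wise:
Z[0] = 4·(-1) + 3·(2) = 2
Z[1] = 4·(-2.5000-0.8660i) + 3·(3.5000-2.5981i) = 0.5000-11.2583i
Z[2] = 4·(-2.5000+0.8660i) + 3·(3.5000+2.5981i) = 0.5000+11.2583i

DFT(4x + 3y) = 4·X + 3·Y = [2, 0.5000-11.2583i, 0.5000+11.2583i]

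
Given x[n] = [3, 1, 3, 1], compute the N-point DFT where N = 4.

X[k] = Σ(n=0 to 3) x[n] · ω_4^(nk)
where ω_4 = e^(-2πi/4)

Computing each X[k]:
X[0] = 8
X[1] = 0
X[2] = 4
X[3] = 0

X = [8, 0, 4, 0]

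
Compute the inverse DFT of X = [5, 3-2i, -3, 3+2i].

x[n] = (1/4) Σ(k=0 to 3) X[k] · e^(2πikn/4)

Computing each x[n]:
x[0] = 2
x[1] = 3
x[2] = -1
x[3] = 1

x = [2, 3, -1, 1]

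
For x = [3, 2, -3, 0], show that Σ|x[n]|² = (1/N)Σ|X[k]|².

Time domain:
Σ|x[n]|² = |3|² + |2|² + |-3|² + |0|² = 22.0000

Frequency domain:
(1/4)Σ|X[k]|² = (1/4)(|2|² + |6-2i|² + |-2|² + |6+2i|²) = (1/4)·88.0000 = 22.0000

Both sides agree, confirming Parseval's theorem.

Σ|x[n]|² = (1/N)Σ|X[k]|² = 22.0000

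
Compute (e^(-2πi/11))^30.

Since ω_11^11 = 1, powers reduce modulo 11.
30 mod 11 = 8
So ω_11^30 = ω_11^8 = e^(-2πi·8/11)

ω_11^30 = ω_11^8 = -0.1423+0.9898i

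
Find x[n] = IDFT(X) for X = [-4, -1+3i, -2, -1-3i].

x[n] = (1/4) Σ(k=0 to 3) X[k] · e^(2πikn/4)

Computing each x[n]:
x[0] = -2
x[1] = -2
x[2] = -1
x[3] = 1

x = [-2, -2, -1, 1]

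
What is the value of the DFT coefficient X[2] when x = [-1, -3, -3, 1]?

X[2] = Σ(n=0 to 3) x[n] · ω_4^(2n) where ω_4 = e^(-2πi/4)
= (-1)·ω_4^0 + (-3)·ω_4^2 + (-3)·ω_4^4 + (1)·ω_4^6

X[2] = -2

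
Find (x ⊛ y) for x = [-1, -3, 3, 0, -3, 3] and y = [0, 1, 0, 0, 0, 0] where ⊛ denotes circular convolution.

(x ⊛ y)[n] = Σ(m=0 to 5) x[m] · y[(n-m) mod 6]

Computing each output sample:
(x ⊛ y)[0] = 3
(x ⊛ y)[1] = -1
(x ⊛ y)[2] = -3
(x ⊛ y)[3] = 3
(x ⊛ y)[4] = 0
(x ⊛ y)[5] = -3

x ⊛ y = [3, -1, -3, 3, 0, -3]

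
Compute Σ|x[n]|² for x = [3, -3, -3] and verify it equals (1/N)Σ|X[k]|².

Time domain:
Σ|x[n]|² = |3|² + |-3|² + |-3|² = 27.0000

Frequency domain:
(1/3)Σ|X[k]|² = (1/3)(|-3|² + |6|² + |6|²) = (1/3)·81.0000 = 27.0000

Both sides agree, confirming Parseval's theorem.

Σ|x[n]|² = (1/N)Σ|X[k]|² = 27.0000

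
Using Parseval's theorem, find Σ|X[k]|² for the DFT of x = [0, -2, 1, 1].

Parseval: Σ|x[n]|² = (1/N)Σ|X[k]|², so Σ|X[k]|² = N·Σ|x[n]|² = 4·6.0000

Σ|X[k]|² = N·Σ|x[n]|² = 4·6.0000 = 24.0000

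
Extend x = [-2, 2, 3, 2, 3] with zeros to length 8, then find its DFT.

Original 5-point DFT: [8, -4.5000+0.3633i, -4.5000+1.5388i, -4.5000-1.5388i, -4.5000-0.3633i]
Zero-padded 8-point DFT provides frequency interpolation.

DFT_8([x, 0, ...]) = [8, -5.0000-5.8284i, -2, -5.0000+0.1716i, 0, -5.0000-0.1716i, -2, -5.0000+5.8284i]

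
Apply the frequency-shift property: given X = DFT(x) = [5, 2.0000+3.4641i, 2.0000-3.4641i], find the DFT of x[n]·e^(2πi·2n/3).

Modulation property: DFT(ω_3^(-2n)·x[n]) = X[(k-2) mod 3], so circularly shift X by 2 positions.

X[k-2] = [2.0000+3.4641i, 2.0000-3.4641i, 5]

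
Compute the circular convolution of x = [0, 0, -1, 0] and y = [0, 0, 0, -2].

(x ⊛ y)[n] = Σ(m=0 to 3) x[m] · y[(n-m) mod 4]

Computing each output sample:
(x ⊛ y)[0] = 0
(x ⊛ y)[1] = 2
(x ⊛ y)[2] = 0
(x ⊛ y)[3] = 0

x ⊛ y = [0, 2, 0, 0]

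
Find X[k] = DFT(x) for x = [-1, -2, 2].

X[k] = Σ(n=0 to 2) x[n] · ω_3^(nk)
where ω_3 = e^(-2πi/3)

Computing each X[k]:
X[0] = -1
X[1] = -1.0000+3.4641i
X[2] = -1.0000-3.4641i

X = [-1, -1.0000+3.4641i, -1.0000-3.4641i]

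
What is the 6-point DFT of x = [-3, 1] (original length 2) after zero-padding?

Original 2-point DFT: [-2, -4]
Zero-padded 6-point DFT provides frequency interpolation.

DFT_6([x, 0, ...]) = [-2, -2.5000-0.8660i, -3.5000-0.8660i, -4, -3.5000+0.8660i, -2.5000+0.8660i]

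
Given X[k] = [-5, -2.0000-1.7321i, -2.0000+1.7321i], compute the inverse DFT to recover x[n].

x[n] = (1/3) Σ(k=0 to 2) X[k] · e^(2πikn/3)

Computing each x[n]:
x[0] = -3
x[1] = 0
x[2] = -2

x = [-3, 0, -2]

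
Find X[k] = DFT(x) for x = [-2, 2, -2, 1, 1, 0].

X[k] = Σ(n=0 to 5) x[n] · ω_6^(nk)
where ω_6 = e^(-2πi/6)

Computing each X[k]:
X[0] = 0
X[1] = -1.5000+0.8660i
X[2] = -1.5000-4.3301i
X[3] = -6
X[4] = -1.5000+4.3301i
X[5] = -1.5000-0.8660i

X = [0, -1.5000+0.8660i, -1.5000-4.3301i, -6, -1.5000+4.3301i, -1.5000-0.8660i]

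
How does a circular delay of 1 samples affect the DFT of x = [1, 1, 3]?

Time shift by 1: X_shifted[k] = ω_3^(1k) · X[k]
Shifted x = [3, 1, 1]

DFT(x[n-1]) = [5, 2, 2]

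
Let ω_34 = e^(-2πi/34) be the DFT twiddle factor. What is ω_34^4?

ω_34^4 = e^(-2πi·4/34)
= cos(-2π·4/34) + i·sin(-2π·4/34)
= cos(-8π/34) + i·sin(-8π/34)

ω_34^4 = cos(-8π/34) + i·sin(-8π/34) = 0.7390-0.6737i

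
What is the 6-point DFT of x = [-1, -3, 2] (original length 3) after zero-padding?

Original 3-point DFT: [-2, -0.5000+4.3301i, -0.5000-4.3301i]
Zero-padded 6-point DFT provides frequency interpolation.

DFT_6([x, 0, ...]) = [-2, -3.5000+0.8660i, -0.5000+4.3301i, 4, -0.5000-4.3301i, -3.5000-0.8660i]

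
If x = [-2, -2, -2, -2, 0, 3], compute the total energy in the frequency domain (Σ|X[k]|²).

Parseval: Σ|x[n]|² = (1/N)Σ|X[k]|², so Σ|X[k]|² = N·Σ|x[n]|² = 6·25.0000

Σ|X[k]|² = N·Σ|x[n]|² = 6·25.0000 = 150.0000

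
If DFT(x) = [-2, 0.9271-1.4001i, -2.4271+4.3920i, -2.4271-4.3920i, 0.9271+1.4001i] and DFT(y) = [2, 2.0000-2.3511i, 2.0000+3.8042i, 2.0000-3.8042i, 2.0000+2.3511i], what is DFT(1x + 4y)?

By linearity: DFT(1x + 4y) = 1·DFT(x) + 4·DFT(y)
= 1·[-2, 0.9271-1.4001i, -2.4271+4.3920i, -2.4271-4.3920i, 0.9271+1.4001i] + 4·[2, 2.0000-2.3511i, 2.0000+3.8042i, 2.0000-3.8042i, 2.0000+2.3511i]

Computing element-wise:
Z[0] = 1·(-2) + 4·(2) = 6
Z[1] = 1·(0.9271-1.4001i) + 4·(2.0000-2.3511i) = 8.9271-10.8045i
Z[2] = 1·(-2.4271+4.3920i) + 4·(2.0000+3.8042i) = 5.5729+19.6088i
Z[3] = 1·(-2.4271-4.3920i) + 4·(2.0000-3.8042i) = 5.5729-19.6088i
Z[4] = 1·(0.9271+1.4001i) + 4·(2.0000+2.3511i) = 8.9271+10.8045i

DFT(1x + 4y) = 1·X + 4·Y = [6, 8.9271-10.8045i, 5.5729+19.6088i, 5.5729-19.6088i, 8.9271+10.8045i]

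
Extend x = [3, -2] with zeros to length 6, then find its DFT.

Original 2-point DFT: [1, 5]
Zero-padded 6-point DFT provides frequency interpolation.

DFT_6([x, 0, ...]) = [1, 2.0000+1.7321i, 4.0000+1.7321i, 5, 4.0000-1.7321i, 2.0000-1.7321i]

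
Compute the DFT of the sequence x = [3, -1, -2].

X[k] = Σ(n=0 to 2) x[n] · ω_3^(nk)
where ω_3 = e^(-2πi/3)

Computing each X[k]:
X[0] = 0
X[1] = 4.5000-0.8660i
X[2] = 4.5000+0.8660i

X = [0, 4.5000-0.8660i, 4.5000+0.8660i]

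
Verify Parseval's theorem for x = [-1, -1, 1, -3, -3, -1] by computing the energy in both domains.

Time domain:
Σ|x[n]|² = |-1|² + |-1|² + |1|² + |-3|² + |-3|² + |-1|² = 22.0000

Frequency domain:
(1/6)Σ|X[k]|² = (1/6)(|-8|² + |2.0000-3.4641i|² + |-2.0000+3.4641i|² + |2|² + |-2.0000-3.4641i|² + |2.0000+3.4641i|²) = (1/6)·132.0000 = 22.0000

Both sides agree, confirming Parseval's theorem.

Σ|x[n]|² = (1/N)Σ|X[k]|² = 22.0000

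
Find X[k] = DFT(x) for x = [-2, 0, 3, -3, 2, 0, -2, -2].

X[k] = Σ(n=0 to 7) x[n] · ω_8^(nk)
where ω_8 = e^(-2πi/8)

Computing each X[k]:
X[0] = -4
X[1] = -3.2929-4.2929i
X[2] = -1-5i
X[3] = -4.7071+5.7071i
X[4] = 6
X[5] = -4.7071-5.7071i
X[6] = -1+5i
X[7] = -3.2929+4.2929i

X = [-4, -3.2929-4.2929i, -1-5i, -4.7071+5.7071i, 6, -4.7071-5.7071i, -1+5i, -3.2929+4.2929i]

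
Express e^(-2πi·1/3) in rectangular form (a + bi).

ω_3^1 = e^(-2πi·1/3)
= cos(-2π·1/3) + i·sin(-2π·1/3)
= cos(-2π/3) + i·sin(-2π/3)

ω_3^1 = cos(-2π/3) + i·sin(-2π/3) = -0.5000-0.8660i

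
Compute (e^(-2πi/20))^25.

Since ω_20^20 = 1, powers reduce modulo 20.
25 mod 20 = 5
So ω_20^25 = ω_20^5 = e^(-2πi·5/20)

ω_20^25 = ω_20^5 = -1i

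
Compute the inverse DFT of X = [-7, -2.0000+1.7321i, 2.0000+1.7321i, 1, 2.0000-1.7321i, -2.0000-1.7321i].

x[n] = (1/6) Σ(k=0 to 5) X[k] · e^(2πikn/6)

Computing each x[n]:
x[0] = -1
x[1] = -3
x[2] = -1
x[3] = 0
x[4] = -1
x[5] = -1

x = [-1, -3, -1, 0, -1, -1]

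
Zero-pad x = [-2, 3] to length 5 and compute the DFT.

Original 2-point DFT: [1, -5]
Zero-padded 5-point DFT provides frequency interpolation.

DFT_5([x, 0, ...]) = [1, -1.0729-2.8532i, -4.4271-1.7634i, -4.4271+1.7634i, -1.0729+2.8532i]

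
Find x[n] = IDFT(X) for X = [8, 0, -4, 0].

x[n] = (1/4) Σ(k=0 to 3) X[k] · e^(2πikn/4)

Computing each x[n]:
x[0] = 1
x[1] = 3
x[2] = 1
x[3] = 3

x = [1, 3, 1, 3]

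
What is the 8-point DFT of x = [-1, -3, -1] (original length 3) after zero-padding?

Original 3-point DFT: [-5, 1.0000+1.7321i, 1.0000-1.7321i]
Zero-padded 8-point DFT provides frequency interpolation.

DFT_8([x, 0, ...]) = [-5, -3.1213+3.1213i, 3i, 1.1213+1.1213i, 1, 1.1213-1.1213i, -3i, -3.1213-3.1213i]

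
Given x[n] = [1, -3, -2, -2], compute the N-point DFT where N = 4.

X[k] = Σ(n=0 to 3) x[n] · ω_4^(nk)
where ω_4 = e^(-2πi/4)

Computing each X[k]:
X[0] = -6
X[1] = 3+1i
X[2] = 4
X[3] = 3-1i

X = [-6, 3+1i, 4, 3-1i]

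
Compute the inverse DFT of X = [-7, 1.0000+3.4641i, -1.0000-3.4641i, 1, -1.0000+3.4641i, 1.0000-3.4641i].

x[n] = (1/6) Σ(k=0 to 5) X[k] · e^(2πikn/6)

Computing each x[n]:
x[0] = -1
x[1] = -1
x[2] = -3
x[3] = -2
x[4] = 1
x[5] = -1

x = [-1, -1, -3, -2, 1, -1]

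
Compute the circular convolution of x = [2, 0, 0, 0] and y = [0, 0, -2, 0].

(x ⊛ y)[n] = Σ(m=0 to 3) x[m] · y[(n-m) mod 4]

Computing each output sample:
(x ⊛ y)[0] = 0
(x ⊛ y)[1] = 0
(x ⊛ y)[2] = -4
(x ⊛ y)[3] = 0

x ⊛ y = [0, 0, -4, 0]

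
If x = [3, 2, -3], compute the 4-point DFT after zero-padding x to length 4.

Original 3-point DFT: [2, 3.5000-4.3301i, 3.5000+4.3301i]
Zero-padded 4-point DFT provides frequency interpolation.

DFT_4([x, 0, ...]) = [2, 6-2i, -2, 6+2i]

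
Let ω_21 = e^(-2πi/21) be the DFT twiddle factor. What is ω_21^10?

ω_21^10 = e^(-2πi·10/21)
= cos(-2π·10/21) + i·sin(-2π·10/21)
= cos(-20π/21) + i·sin(-20π/21)

ω_21^10 = cos(-20π/21) + i·sin(-20π/21) = -0.9888-0.1490i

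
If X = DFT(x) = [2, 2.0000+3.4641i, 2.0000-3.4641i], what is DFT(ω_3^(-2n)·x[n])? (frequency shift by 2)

Modulation property: DFT(ω_3^(-2n)·x[n]) = X[(k-2) mod 3], so circularly shift X by 2 positions.

X[k-2] = [2.0000+3.4641i, 2.0000-3.4641i, 2]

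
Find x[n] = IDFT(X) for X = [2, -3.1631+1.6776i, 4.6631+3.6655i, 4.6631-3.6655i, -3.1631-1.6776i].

x[n] = (1/5) Σ(k=0 to 4) X[k] · e^(2πikn/5)

Computing each x[n]:
x[0] = 1
x[1] = -3
x[2] = 3
x[3] = 1
x[4] = 0

x = [1, -3, 3, 1, 0]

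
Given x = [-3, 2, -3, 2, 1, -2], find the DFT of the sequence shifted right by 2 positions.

Time shift by 2: X_shifted[k] = ω_6^(2k) · X[k]
Shifted x = [1, -2, -3, 2, -3, 2]

DFT(x[n-2]) = [-3, 2.0000+3.4641i, 6.0000+3.4641i, -7, 6.0000-3.4641i, 2.0000-3.4641i]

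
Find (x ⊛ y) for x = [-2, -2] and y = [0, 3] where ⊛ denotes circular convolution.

(x ⊛ y)[n] = Σ(m=0 to 1) x[m] · y[(n-m) mod 2]

Computing each output sample:
(x ⊛ y)[0] = -6
(x ⊛ y)[1] = -6

x ⊛ y = [-6, -6]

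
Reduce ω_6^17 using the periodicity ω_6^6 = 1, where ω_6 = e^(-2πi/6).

Since ω_6^6 = 1, powers reduce modulo 6.
17 mod 6 = 5
So ω_6^17 = ω_6^5 = e^(-2πi·5/6)

ω_6^17 = ω_6^5 = 0.5000+0.8660i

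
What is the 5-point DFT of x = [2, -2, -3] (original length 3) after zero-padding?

Original 3-point DFT: [-3, 4.5000-0.8660i, 4.5000+0.8660i]
Zero-padded 5-point DFT provides frequency interpolation.

DFT_5([x, 0, ...]) = [-3, 3.8090+3.6655i, 2.6910-1.6776i, 2.6910+1.6776i, 3.8090-3.6655i]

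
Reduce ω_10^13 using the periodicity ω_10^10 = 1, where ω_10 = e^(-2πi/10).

Since ω_10^10 = 1, powers reduce modulo 10.
13 mod 10 = 3
So ω_10^13 = ω_10^3 = e^(-2πi·3/10)

ω_10^13 = ω_10^3 = -0.3090-0.9511i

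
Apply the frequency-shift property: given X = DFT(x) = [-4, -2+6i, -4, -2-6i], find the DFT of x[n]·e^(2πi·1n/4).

Modulation property: DFT(ω_4^(-1n)·x[n]) = X[(k-1) mod 4], so circularly shift X by 1 positions.

X[k-1] = [-2-6i, -4, -2+6i, -4]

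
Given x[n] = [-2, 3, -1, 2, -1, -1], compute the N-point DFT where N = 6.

X[k] = Σ(n=0 to 5) x[n] · ω_6^(nk)
where ω_6 = e^(-2πi/6)

Computing each X[k]:
X[0] = 0
X[1] = -2.0000-3.4641i
X[2] = -3.4641i
X[3] = -8
X[4] = 3.4641i
X[5] = -2.0000+3.4641i

X = [0, -2.0000-3.4641i, -3.4641i, -8, 3.4641i, -2.0000+3.4641i]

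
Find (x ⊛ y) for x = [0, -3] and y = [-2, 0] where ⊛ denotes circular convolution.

(x ⊛ y)[n] = Σ(m=0 to 1) x[m] · y[(n-m) mod 2]

Computing each output sample:
(x ⊛ y)[0] = 0
(x ⊛ y)[1] = 6

x ⊛ y = [0, 6]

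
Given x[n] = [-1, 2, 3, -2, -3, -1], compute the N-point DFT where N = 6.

X[k] = Σ(n=0 to 5) x[n] · ω_6^(nk)
where ω_6 = e^(-2πi/6)

Computing each X[k]:
X[0] = -2
X[1] = 1.5000-7.7942i
X[2] = -3.5000+2.5981i
X[3] = 0
X[4] = -3.5000-2.5981i
X[5] = 1.5000+7.7942i

X = [-2, 1.5000-7.7942i, -3.5000+2.5981i, 0, -3.5000-2.5981i, 1.5000+7.7942i]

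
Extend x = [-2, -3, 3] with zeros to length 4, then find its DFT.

Original 3-point DFT: [-2, -2.0000+5.1962i, -2.0000-5.1962i]
Zero-padded 4-point DFT provides frequency interpolation.

DFT_4([x, 0, ...]) = [-2, -5+3i, 4, -5-3i]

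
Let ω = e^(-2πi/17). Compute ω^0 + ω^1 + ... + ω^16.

Sum of all nth roots of unity equals 0 for n > 1 (geometric series with r ≠ 1).

0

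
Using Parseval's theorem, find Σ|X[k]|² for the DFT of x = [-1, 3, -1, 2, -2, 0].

Parseval: Σ|x[n]|² = (1/N)Σ|X[k]|², so Σ|X[k]|² = N·Σ|x[n]|² = 6·19.0000

Σ|X[k]|² = N·Σ|x[n]|² = 6·19.0000 = 114.0000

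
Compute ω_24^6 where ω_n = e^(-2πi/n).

ω_24^6 = e^(-2πi·6/24)
= cos(-2π·6/24) + i·sin(-2π·6/24)
= cos(-12π/24) + i·sin(-12π/24)

ω_24^6 = cos(-12π/24) + i·sin(-12π/24) = -1i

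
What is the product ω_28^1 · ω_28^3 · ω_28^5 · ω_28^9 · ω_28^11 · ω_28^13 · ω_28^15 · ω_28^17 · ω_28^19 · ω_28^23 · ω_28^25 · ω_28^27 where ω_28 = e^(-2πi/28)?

The primitive 28th roots of unity are ω_28^k for k coprime to 28: k ∈ {1, 3, 5, 9, 11, 13, 15, 17, 19, 23, 25, 27}
Their product equals the constant term of the cyclotomic polynomial Φ_28(x) up to sign.
For n ≥ 3, the product of all primitive nth roots of unity is 1. (For n=1 it is 1; for n=2 it is -1.)

1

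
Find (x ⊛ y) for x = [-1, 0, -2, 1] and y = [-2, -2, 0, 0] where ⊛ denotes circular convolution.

(x ⊛ y)[n] = Σ(m=0 to 3) x[m] · y[(n-m) mod 4]

Computing each output sample:
(x ⊛ y)[0] = 0
(x ⊛ y)[1] = 2
(x ⊛ y)[2] = 4
(x ⊛ y)[3] = 2

x ⊛ y = [0, 2, 4, 2]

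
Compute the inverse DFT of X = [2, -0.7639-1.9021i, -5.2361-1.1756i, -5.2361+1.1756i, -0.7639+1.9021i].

x[n] = (1/5) Σ(k=0 to 4) X[k] · e^(2πikn/5)

Computing each x[n]:
x[0] = -2
x[1] = 3
x[2] = 0
x[3] = 0
x[4] = 1

x = [-2, 3, 0, 0, 1]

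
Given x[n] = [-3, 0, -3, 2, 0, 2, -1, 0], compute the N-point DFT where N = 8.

X[k] = Σ(n=0 to 7) x[n] · ω_8^(nk)
where ω_8 = e^(-2πi/8)

Computing each X[k]:
X[0] = -3
X[1] = -5.8284+2.0000i
X[2] = 1
X[3] = -0.1716-2.0000i
X[4] = -11
X[5] = -0.1716+2.0000i
X[6] = 1
X[7] = -5.8284-2.0000i

X = [-3, -5.8284+2.0000i, 1, -0.1716-2.0000i, -11, -0.1716+2.0000i, 1, -5.8284-2.0000i]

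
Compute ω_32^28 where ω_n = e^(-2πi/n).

ω_32^28 = e^(-2πi·28/32)
= cos(-2π·28/32) + i·sin(-2π·28/32)
= cos(-56π/32) + i·sin(-56π/32)

ω_32^28 = cos(-56π/32) + i·sin(-56π/32) = 0.7071+0.7071i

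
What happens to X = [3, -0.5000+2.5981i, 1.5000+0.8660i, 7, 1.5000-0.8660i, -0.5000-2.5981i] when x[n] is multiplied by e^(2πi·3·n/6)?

Modulation property: DFT(ω_6^(-3n)·x[n]) = X[(k-3) mod 6], so circularly shift X by 3 positions.

X[k-3] = [7, 1.5000-0.8660i, -0.5000-2.5981i, 3, -0.5000+2.5981i, 1.5000+0.8660i]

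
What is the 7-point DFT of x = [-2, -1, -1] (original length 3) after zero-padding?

Original 3-point DFT: [-4, -1, -1]
Zero-padded 7-point DFT provides frequency interpolation.

DFT_7([x, 0, ...]) = [-4, -2.4010+1.7568i, -0.8765+0.5410i, -1.7225-0.3479i, -1.7225+0.3479i, -0.8765-0.5410i, -2.4010-1.7568i]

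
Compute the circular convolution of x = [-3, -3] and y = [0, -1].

(x ⊛ y)[n] = Σ(m=0 to 1) x[m] · y[(n-m) mod 2]

Computing each output sample:
(x ⊛ y)[0] = 3
(x ⊛ y)[1] = 3

x ⊛ y = [3, 3]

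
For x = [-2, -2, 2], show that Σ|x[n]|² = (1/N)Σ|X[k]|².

Time domain:
Σ|x[n]|² = |-2|² + |-2|² + |2|² = 12.0000

Frequency domain:
(1/3)Σ|X[k]|² = (1/3)(|-2|² + |-2.0000+3.4641i|² + |-2.0000-3.4641i|²) = (1/3)·36.0000 = 12.0000

Both sides agree, confirming Parseval's theorem.

Σ|x[n]|² = (1/N)Σ|X[k]|² = 12.0000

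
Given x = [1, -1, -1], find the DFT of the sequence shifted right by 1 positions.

Time shift by 1: X_shifted[k] = ω_3^(1k) · X[k]
Shifted x = [-1, 1, -1]

DFT(x[n-1]) = [-1, -1.0000-1.7321i, -1.0000+1.7321i]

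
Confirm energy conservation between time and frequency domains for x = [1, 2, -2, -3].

Time domain:
Σ|x[n]|² = |1|² + |2|² + |-2|² + |-3|² = 18.0000

Frequency domain:
(1/4)Σ|X[k]|² = (1/4)(|-2|² + |3-5i|² + |0|² + |3+5i|²) = (1/4)·72.0000 = 18.0000

Both sides agree, confirming Parseval's theorem.

Σ|x[n]|² = (1/N)Σ|X[k]|² = 18.0000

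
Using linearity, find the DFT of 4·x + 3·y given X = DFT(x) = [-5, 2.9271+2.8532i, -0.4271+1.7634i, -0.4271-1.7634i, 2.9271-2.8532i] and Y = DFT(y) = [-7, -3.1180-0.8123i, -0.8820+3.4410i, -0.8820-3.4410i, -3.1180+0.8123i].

By linearity: DFT(4x + 3y) = 4·DFT(x) + 3·DFT(y)
= 4·[-5, 2.9271+2.8532i, -0.4271+1.7634i, -0.4271-1.7634i, 2.9271-2.8532i] + 3·[-7, -3.1180-0.8123i, -0.8820+3.4410i, -0.8820-3.4410i, -3.1180+0.8123i]

Computing element-wise:
Z[0] = 4·(-5) + 3·(-7) = -41
Z[1] = 4·(2.9271+2.8532i) + 3·(-3.1180-0.8123i) = 2.3544+8.9759i
Z[2] = 4·(-0.4271+1.7634i) + 3·(-0.8820+3.4410i) = -4.3544+17.3766i
Z[3] = 4·(-0.4271-1.7634i) + 3·(-0.8820-3.4410i) = -4.3544-17.3766i
Z[4] = 4·(2.9271-2.8532i) + 3·(-3.1180+0.8123i) = 2.3544-8.9759i

DFT(4x + 3y) = 4·X + 3·Y = [-41, 2.3544+8.9759i, -4.3544+17.3766i, -4.3544-17.3766i, 2.3544-8.9759i]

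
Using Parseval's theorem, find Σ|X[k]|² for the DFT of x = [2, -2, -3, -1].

Parseval: Σ|x[n]|² = (1/N)Σ|X[k]|², so Σ|X[k]|² = N·Σ|x[n]|² = 4·18.0000

Σ|X[k]|² = N·Σ|x[n]|² = 4·18.0000 = 72.0000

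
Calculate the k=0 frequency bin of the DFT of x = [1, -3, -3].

X[0] = Σ(n=0 to 2) x[n] · ω_3^0 = Σ x[n]
= (1) + (-3) + (-3)

X[0] = -5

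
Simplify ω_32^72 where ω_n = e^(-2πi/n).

Since ω_32^32 = 1, powers reduce modulo 32.
72 mod 32 = 8
So ω_32^72 = ω_32^8 = e^(-2πi·8/32)

ω_32^72 = ω_32^8 = -1i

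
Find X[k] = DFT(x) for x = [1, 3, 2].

X[k] = Σ(n=0 to 2) x[n] · ω_3^(nk)
where ω_3 = e^(-2πi/3)

Computing each X[k]:
X[0] = 6
X[1] = -1.5000-0.8660i
X[2] = -1.5000+0.8660i

X = [6, -1.5000-0.8660i, -1.5000+0.8660i]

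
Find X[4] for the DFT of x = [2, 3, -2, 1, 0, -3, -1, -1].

X[4] = Σ(n=0 to 7) x[n] · ω_8^(4n) where ω_8 = e^(-2πi/8)
= (2)·ω_8^0 + (3)·ω_8^4 + (-2)·ω_8^8 + (1)·ω_8^12 + (0)·ω_8^16 + (-3)·ω_8^20 + (-1)·ω_8^24 + (-1)·ω_8^28

X[4] = -1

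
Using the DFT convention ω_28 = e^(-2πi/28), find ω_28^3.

ω_28^3 = e^(-2πi·3/28)
= cos(-2π·3/28) + i·sin(-2π·3/28)
= cos(-6π/28) + i·sin(-6π/28)

ω_28^3 = cos(-6π/28) + i·sin(-6π/28) = 0.7818-0.6235i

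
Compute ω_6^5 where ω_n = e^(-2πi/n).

ω_6^5 = e^(-2πi·5/6)
= cos(-2π·5/6) + i·sin(-2π·5/6)
= cos(-10π/6) + i·sin(-10π/6)

ω_6^5 = cos(-10π/6) + i·sin(-10π/6) = 0.5000+0.8660i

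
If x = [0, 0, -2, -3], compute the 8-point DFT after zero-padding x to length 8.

Original 4-point DFT: [-5, 2-3i, 1, 2+3i]
Zero-padded 8-point DFT provides frequency interpolation.

DFT_8([x, 0, ...]) = [-5, 2.1213+4.1213i, 2-3i, -2.1213+0.1213i, 1, -2.1213-0.1213i, 2+3i, 2.1213-4.1213i]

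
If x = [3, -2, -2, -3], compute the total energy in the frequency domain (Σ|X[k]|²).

Parseval: Σ|x[n]|² = (1/N)Σ|X[k]|², so Σ|X[k]|² = N·Σ|x[n]|² = 4·26.0000

Σ|X[k]|² = N·Σ|x[n]|² = 4·26.0000 = 104.0000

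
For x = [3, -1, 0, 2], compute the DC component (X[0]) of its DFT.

X[0] = Σ(n=0 to 3) x[n] · ω_4^0 = Σ x[n]
= (3) + (-1) + (0) + (2)

X[0] = 4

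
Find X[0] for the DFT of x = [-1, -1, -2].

X[0] = Σ(n=0 to 2) x[n] · ω_3^0 = Σ x[n]
= (-1) + (-1) + (-2)

X[0] = -4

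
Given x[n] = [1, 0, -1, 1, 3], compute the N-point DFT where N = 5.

X[k] = Σ(n=0 to 4) x[n] · ω_5^(nk)
where ω_5 = e^(-2πi/5)

Computing each X[k]:
X[0] = 4
X[1] = 1.9271+4.0287i
X[2] = -1.4271-0.1388i
X[3] = -1.4271+0.1388i
X[4] = 1.9271-4.0287i

X = [4, 1.9271+4.0287i, -1.4271-0.1388i, -1.4271+0.1388i, 1.9271-4.0287i]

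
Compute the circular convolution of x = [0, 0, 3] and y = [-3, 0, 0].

(x ⊛ y)[n] = Σ(m=0 to 2) x[m] · y[(n-m) mod 3]

Computing each output sample:
(x ⊛ y)[0] = 0
(x ⊛ y)[1] = 0
(x ⊛ y)[2] = -9

x ⊛ y = [0, 0, -9]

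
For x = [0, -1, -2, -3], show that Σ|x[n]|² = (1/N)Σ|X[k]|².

Time domain:
Σ|x[n]|² = |0|² + |-1|² + |-2|² + |-3|² = 14.0000

Frequency domain:
(1/4)Σ|X[k]|² = (1/4)(|-6|² + |2-2i|² + |2|² + |2+2i|²) = (1/4)·56.0000 = 14.0000

Both sides agree, confirming Parseval's theorem.

Σ|x[n]|² = (1/N)Σ|X[k]|² = 14.0000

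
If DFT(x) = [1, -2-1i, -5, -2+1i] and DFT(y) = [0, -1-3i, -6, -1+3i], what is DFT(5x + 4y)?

By linearity: DFT(5x + 4y) = 5·DFT(x) + 4·DFT(y)
= 5·[1, -2-1i, -5, -2+1i] + 4·[0, -1-3i, -6, -1+3i]

Computing element-wise:
Z[0] = 5·(1) + 4·(0) = 5
Z[1] = 5·(-2-1i) + 4·(-1-3i) = -14-17i
Z[2] = 5·(-5) + 4·(-6) = -49
Z[3] = 5·(-2+1i) + 4·(-1+3i) = -14+17i

DFT(5x + 4y) = 5·X + 4·Y = [5, -14-17i, -49, -14+17i]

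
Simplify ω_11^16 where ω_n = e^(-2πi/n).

Since ω_11^11 = 1, powers reduce modulo 11.
16 mod 11 = 5
So ω_11^16 = ω_11^5 = e^(-2πi·5/11)

ω_11^16 = ω_11^5 = -0.9595-0.2817i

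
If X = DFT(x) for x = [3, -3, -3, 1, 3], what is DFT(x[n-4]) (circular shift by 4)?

Time shift by 4: X_shifted[k] = ω_5^(4k) · X[k]
Shifted x = [-3, -3, 1, 3, 3]

DFT(x[n-4]) = [1, -6.2361+6.8819i, -1.7639+1.6246i, -1.7639-1.6246i, -6.2361-6.8819i]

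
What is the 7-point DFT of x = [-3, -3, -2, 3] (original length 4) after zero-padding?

Original 4-point DFT: [-5, -1+6i, -5, -1-6i]
Zero-padded 7-point DFT provides frequency interpolation.

DFT_7([x, 0, ...]) = [-5, -7.1283+2.9937i, 1.3400+4.4025i, -2.2116-3.1868i, -2.2116+3.1868i, 1.3400-4.4025i, -7.1283-2.9937i]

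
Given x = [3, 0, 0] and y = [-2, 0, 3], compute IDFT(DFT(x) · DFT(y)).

(x ⊛ y)[n] = Σ(m=0 to 2) x[m] · y[(n-m) mod 3]

Computing each output sample:
(x ⊛ y)[0] = -6
(x ⊛ y)[1] = 0
(x ⊛ y)[2] = 9

x ⊛ y = [-6, 0, 9]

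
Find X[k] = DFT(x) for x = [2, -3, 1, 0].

X[k] = Σ(n=0 to 3) x[n] · ω_4^(nk)
where ω_4 = e^(-2πi/4)

Computing each X[k]:
X[0] = 0
X[1] = 1+3i
X[2] = 6
X[3] = 1-3i

X = [0, 1+3i, 6, 1-3i]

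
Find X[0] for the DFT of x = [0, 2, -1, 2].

X[0] = Σ(n=0 to 3) x[n] · ω_4^0 = Σ x[n]
= (0) + (2) + (-1) + (2)

X[0] = 3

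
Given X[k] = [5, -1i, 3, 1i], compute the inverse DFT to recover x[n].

x[n] = (1/4) Σ(k=0 to 3) X[k] · e^(2πikn/4)

Computing each x[n]:
x[0] = 2
x[1] = 1
x[2] = 2
x[3] = 0

x = [2, 1, 2, 0]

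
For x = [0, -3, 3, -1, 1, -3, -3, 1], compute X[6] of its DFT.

X[6] = Σ(n=0 to 7) x[n] · ω_8^(6n) where ω_8 = e^(-2πi/8)
= (0)·ω_8^0 + (-3)·ω_8^6 + (3)·ω_8^12 + (-1)·ω_8^18 + (1)·ω_8^24 + (-3)·ω_8^30 + (-3)·ω_8^36 + (1)·ω_8^42

X[6] = 1-6i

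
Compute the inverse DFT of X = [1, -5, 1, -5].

x[n] = (1/4) Σ(k=0 to 3) X[k] · e^(2πikn/4)

Computing each x[n]:
x[0] = -2
x[1] = 0
x[2] = 3
x[3] = 0

x = [-2, 0, 3, 0]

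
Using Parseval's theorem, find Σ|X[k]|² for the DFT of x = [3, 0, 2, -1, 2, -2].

Parseval: Σ|x[n]|² = (1/N)Σ|X[k]|², so Σ|X[k]|² = N·Σ|x[n]|² = 6·22.0000

Σ|X[k]|² = N·Σ|x[n]|² = 6·22.0000 = 132.0000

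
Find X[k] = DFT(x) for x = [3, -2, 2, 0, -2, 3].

X[k] = Σ(n=0 to 5) x[n] · ω_6^(nk)
where ω_6 = e^(-2πi/6)

Computing each X[k]:
X[0] = 4
X[1] = 3.5000+0.8660i
X[2] = 2.5000+7.7942i
X[3] = 2
X[4] = 2.5000-7.7942i
X[5] = 3.5000-0.8660i

X = [4, 3.5000+0.8660i, 2.5000+7.7942i, 2, 2.5000-7.7942i, 3.5000-0.8660i]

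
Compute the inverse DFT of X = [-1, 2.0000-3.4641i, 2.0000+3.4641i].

x[n] = (1/3) Σ(k=0 to 2) X[k] · e^(2πikn/3)

Computing each x[n]:
x[0] = 1
x[1] = 1
x[2] = -3

x = [1, 1, -3]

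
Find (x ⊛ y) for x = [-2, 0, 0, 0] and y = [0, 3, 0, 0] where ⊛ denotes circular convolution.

(x ⊛ y)[n] = Σ(m=0 to 3) x[m] · y[(n-m) mod 4]

Computing each output sample:
(x ⊛ y)[0] = 0
(x ⊛ y)[1] = -6
(x ⊛ y)[2] = 0
(x ⊛ y)[3] = 0

x ⊛ y = [0, -6, 0, 0]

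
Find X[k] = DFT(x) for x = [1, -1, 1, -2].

X[k] = Σ(n=0 to 3) x[n] · ω_4^(nk)
where ω_4 = e^(-2πi/4)

Computing each X[k]:
X[0] = -1
X[1] = -1i
X[2] = 5
X[3] = 1i

X = [-1, -1i, 5, 1i]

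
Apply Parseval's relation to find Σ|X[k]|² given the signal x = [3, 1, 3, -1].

Parseval: Σ|x[n]|² = (1/N)Σ|X[k]|², so Σ|X[k]|² = N·Σ|x[n]|² = 4·20.0000

Σ|X[k]|² = N·Σ|x[n]|² = 4·20.0000 = 80.0000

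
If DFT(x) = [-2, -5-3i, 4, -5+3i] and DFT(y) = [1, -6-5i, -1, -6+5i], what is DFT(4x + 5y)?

By linearity: DFT(4x + 5y) = 4·DFT(x) + 5·DFT(y)
= 4·[-2, -5-3i, 4, -5+3i] + 5·[1, -6-5i, -1, -6+5i]

Computing element-wise:
Z[0] = 4·(-2) + 5·(1) = -3
Z[1] = 4·(-5-3i) + 5·(-6-5i) = -50-37i
Z[2] = 4·(4) + 5·(-1) = 11
Z[3] = 4·(-5+3i) + 5·(-6+5i) = -50+37i

DFT(4x + 5y) = 4·X + 5·Y = [-3, -50-37i, 11, -50+37i]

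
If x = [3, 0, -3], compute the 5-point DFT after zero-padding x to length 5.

Original 3-point DFT: [0, 4.5000-2.5981i, 4.5000+2.5981i]
Zero-padded 5-point DFT provides frequency interpolation.

DFT_5([x, 0, ...]) = [0, 5.4271+1.7634i, 2.0729-2.8532i, 2.0729+2.8532i, 5.4271-1.7634i]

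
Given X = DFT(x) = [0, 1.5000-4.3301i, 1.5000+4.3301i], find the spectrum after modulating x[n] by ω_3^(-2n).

Modulation property: DFT(ω_3^(-2n)·x[n]) = X[(k-2) mod 3], so circularly shift X by 2 positions.

X[k-2] = [1.5000-4.3301i, 1.5000+4.3301i, 0]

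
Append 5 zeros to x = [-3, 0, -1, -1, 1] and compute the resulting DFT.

Original 5-point DFT: [-4, -1.0729+0.9511i, -4.4271+0.5878i, -4.4271-0.5878i, -1.0729-0.9511i]
Zero-padded 10-point DFT provides frequency interpolation.

DFT_10([x, 0, ...]) = [-4, -3.8090+1.3143i, -1.0729+0.9511i, -2.6910-2.1266i, -4.4271+0.5878i, -2, -4.4271-0.5878i, -2.6910+2.1266i, -1.0729-0.9511i, -3.8090-1.3143i]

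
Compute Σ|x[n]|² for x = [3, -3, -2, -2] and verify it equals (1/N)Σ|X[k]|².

Time domain:
Σ|x[n]|² = |3|² + |-3|² + |-2|² + |-2|² = 26.0000

Frequency domain:
(1/4)Σ|X[k]|² = (1/4)(|-4|² + |5+1i|² + |6|² + |5-1i|²) = (1/4)·104.0000 = 26.0000

Both sides agree, confirming Parseval's theorem.

Σ|x[n]|² = (1/N)Σ|X[k]|² = 26.0000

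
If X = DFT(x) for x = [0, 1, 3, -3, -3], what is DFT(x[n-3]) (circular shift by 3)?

Time shift by 3: X_shifted[k] = ω_5^(3k) · X[k]
Shifted x = [3, -3, -3, 0, 1]

DFT(x[n-3]) = [-2, 4.8090+5.5676i, 3.6910-0.5020i, 3.6910+0.5020i, 4.8090-5.5676i]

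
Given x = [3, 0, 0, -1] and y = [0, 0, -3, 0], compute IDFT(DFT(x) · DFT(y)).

(x ⊛ y)[n] = Σ(m=0 to 3) x[m] · y[(n-m) mod 4]

Computing each output sample:
(x ⊛ y)[0] = 0
(x ⊛ y)[1] = 3
(x ⊛ y)[2] = -9
(x ⊛ y)[3] = 0

x ⊛ y = [0, 3, -9, 0]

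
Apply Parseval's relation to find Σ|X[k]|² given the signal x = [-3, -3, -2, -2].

Parseval: Σ|x[n]|² = (1/N)Σ|X[k]|², so Σ|X[k]|² = N·Σ|x[n]|² = 4·26.0000

Σ|X[k]|² = N·Σ|x[n]|² = 4·26.0000 = 104.0000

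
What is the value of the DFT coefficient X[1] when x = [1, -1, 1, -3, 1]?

X[1] = Σ(n=0 to 4) x[n] · ω_5^(1n) where ω_5 = e^(-2πi/5)
= (1)·ω_5^0 + (-1)·ω_5^1 + (1)·ω_5^2 + (-3)·ω_5^3 + (1)·ω_5^4

X[1] = 2.6180-0.4490i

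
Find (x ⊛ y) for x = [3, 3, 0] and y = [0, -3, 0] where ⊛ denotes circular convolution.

(x ⊛ y)[n] = Σ(m=0 to 2) x[m] · y[(n-m) mod 3]

Computing each output sample:
(x ⊛ y)[0] = 0
(x ⊛ y)[1] = -9
(x ⊛ y)[2] = -9

x ⊛ y = [0, -9, -9]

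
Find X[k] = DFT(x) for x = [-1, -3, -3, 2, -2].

X[k] = Σ(n=0 to 4) x[n] · ω_5^(nk)
where ω_5 = e^(-2πi/5)

Computing each X[k]:
X[0] = -7
X[1] = -1.7361+3.8900i
X[2] = 2.7361-4.1675i
X[3] = 2.7361+4.1675i
X[4] = -1.7361-3.8900i

X = [-7, -1.7361+3.8900i, 2.7361-4.1675i, 2.7361+4.1675i, -1.7361-3.8900i]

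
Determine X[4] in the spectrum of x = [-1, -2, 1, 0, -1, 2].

X[4] = Σ(n=0 to 5) x[n] · ω_6^(4n) where ω_6 = e^(-2πi/6)
= (-1)·ω_6^0 + (-2)·ω_6^4 + (1)·ω_6^8 + (0)·ω_6^12 + (-1)·ω_6^16 + (2)·ω_6^20

X[4] = -1.0000-5.1962i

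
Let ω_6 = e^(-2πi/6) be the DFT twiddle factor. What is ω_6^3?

ω_6^3 = e^(-2πi·3/6)
= cos(-2π·3/6) + i·sin(-2π·3/6)
= cos(-6π/6) + i·sin(-6π/6)

ω_6^3 = cos(-6π/6) + i·sin(-6π/6) = -1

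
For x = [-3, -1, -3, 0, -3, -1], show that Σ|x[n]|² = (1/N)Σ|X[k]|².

Time domain:
Σ|x[n]|² = |-3|² + |-1|² + |-3|² + |0|² + |-3|² + |-1|² = 29.0000

Frequency domain:
(1/6)Σ|X[k]|² = (1/6)(|-11|² + |-1|² + |1|² + |-7|² + |1|² + |-1|²) = (1/6)·174.0000 = 29.0000

Both sides agree, confirming Parseval's theorem.

Σ|x[n]|² = (1/N)Σ|X[k]|² = 29.0000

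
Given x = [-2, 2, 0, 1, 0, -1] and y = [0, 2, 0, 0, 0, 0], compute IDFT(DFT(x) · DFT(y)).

(x ⊛ y)[n] = Σ(m=0 to 5) x[m] · y[(n-m) mod 6]

Computing each output sample:
(x ⊛ y)[0] = -2
(x ⊛ y)[1] = -4
(x ⊛ y)[2] = 4
(x ⊛ y)[3] = 0
(x ⊛ y)[4] = 2
(x ⊛ y)[5] = 0

x ⊛ y = [-2, -4, 4, 0, 2, 0]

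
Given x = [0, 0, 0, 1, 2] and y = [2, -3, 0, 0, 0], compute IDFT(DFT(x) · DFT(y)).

(x ⊛ y)[n] = Σ(m=0 to 4) x[m] · y[(n-m) mod 5]

Computing each output sample:
(x ⊛ y)[0] = -6
(x ⊛ y)[1] = 0
(x ⊛ y)[2] = 0
(x ⊛ y)[3] = 2
(x ⊛ y)[4] = 1

x ⊛ y = [-6, 0, 0, 2, 1]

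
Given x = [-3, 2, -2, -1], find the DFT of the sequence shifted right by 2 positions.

Time shift by 2: X_shifted[k] = ω_4^(2k) · X[k]
Shifted x = [-2, -1, -3, 2]

DFT(x[n-2]) = [-4, 1+3i, -6, 1-3i]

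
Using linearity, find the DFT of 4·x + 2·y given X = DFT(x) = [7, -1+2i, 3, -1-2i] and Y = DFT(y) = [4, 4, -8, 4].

By linearity: DFT(4x + 2y) = 4·DFT(x) + 2·DFT(y)
= 4·[7, -1+2i, 3, -1-2i] + 2·[4, 4, -8, 4]

Computing element-wise:
Z[0] = 4·(7) + 2·(4) = 36
Z[1] = 4·(-1+2i) + 2·(4) = 4+8i
Z[2] = 4·(3) + 2·(-8) = -4
Z[3] = 4·(-1-2i) + 2·(4) = 4-8i

DFT(4x + 2y) = 4·X + 2·Y = [36, 4+8i, -4, 4-8i]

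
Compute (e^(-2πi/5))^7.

Since ω_5^5 = 1, powers reduce modulo 5.
7 mod 5 = 2
So ω_5^7 = ω_5^2 = e^(-2πi·2/5)

ω_5^7 = ω_5^2 = -0.8090-0.5878i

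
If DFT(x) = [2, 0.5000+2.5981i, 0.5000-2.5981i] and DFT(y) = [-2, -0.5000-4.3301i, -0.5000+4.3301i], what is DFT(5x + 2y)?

By linearity: DFT(5x + 2y) = 5·DFT(x) + 2·DFT(y)
= 5·[2, 0.5000+2.5981i, 0.5000-2.5981i] + 2·[-2, -0.5000-4.3301i, -0.5000+4.3301i]

Computing element-wise:
Z[0] = 5·(2) + 2·(-2) = 6
Z[1] = 5·(0.5000+2.5981i) + 2·(-0.5000-4.3301i) = 1.5000+4.3303i
Z[2] = 5·(0.5000-2.5981i) + 2·(-0.5000+4.3301i) = 1.5000-4.3303i

DFT(5x + 2y) = 5·X + 2·Y = [6, 1.5000+4.3303i, 1.5000-4.3303i]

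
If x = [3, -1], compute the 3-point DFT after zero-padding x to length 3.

Original 2-point DFT: [2, 4]
Zero-padded 3-point DFT provides frequency interpolation.

DFT_3([x, 0, ...]) = [2, 3.5000+0.8660i, 3.5000-0.8660i]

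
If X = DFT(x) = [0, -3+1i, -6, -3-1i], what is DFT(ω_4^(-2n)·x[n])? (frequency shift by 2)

Modulation property: DFT(ω_4^(-2n)·x[n]) = X[(k-2) mod 4], so circularly shift X by 2 positions.

X[k-2] = [-6, -3-1i, 0, -3+1i]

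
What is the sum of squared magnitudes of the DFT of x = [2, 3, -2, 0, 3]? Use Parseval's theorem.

Parseval: Σ|x[n]|² = (1/N)Σ|X[k]|², so Σ|X[k]|² = N·Σ|x[n]|² = 5·26.0000

Σ|X[k]|² = N·Σ|x[n]|² = 5·26.0000 = 130.0000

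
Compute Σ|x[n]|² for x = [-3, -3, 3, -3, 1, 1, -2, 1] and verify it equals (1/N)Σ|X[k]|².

Time domain:
Σ|x[n]|² = |-3|² + |-3|² + |3|² + |-3|² + |1|² + |1|² + |-2|² + |1|² = 43.0000

Frequency domain:
(1/8)Σ|X[k]|² = (1/8)(|-5|² + |-4.0000+0.6569i|² + |-3|² + |-4.0000+10.6569i|² + |3|² + |-4.0000-10.6569i|² + |-3|² + |-4.0000-0.6569i|²) = (1/8)·344.0000 = 43.0000

Both sides agree, confirming Parseval's theorem.

Σ|x[n]|² = (1/N)Σ|X[k]|² = 43.0000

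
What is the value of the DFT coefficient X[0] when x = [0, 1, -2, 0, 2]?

X[0] = Σ(n=0 to 4) x[n] · ω_5^0 = Σ x[n]
= (0) + (1) + (-2) + (0) + (2)

X[0] = 1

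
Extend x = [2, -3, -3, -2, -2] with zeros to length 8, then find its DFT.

Original 5-point DFT: [-8, 4.5000+1.5388i, 4.5000-0.3633i, 4.5000+0.3633i, 4.5000-1.5388i]
Zero-padded 8-point DFT provides frequency interpolation.

DFT_8([x, 0, ...]) = [-8, 3.2929+6.5355i, 3+1i, 4.7071+0.5355i, 2, 4.7071-0.5355i, 3-1i, 3.2929-6.5355i]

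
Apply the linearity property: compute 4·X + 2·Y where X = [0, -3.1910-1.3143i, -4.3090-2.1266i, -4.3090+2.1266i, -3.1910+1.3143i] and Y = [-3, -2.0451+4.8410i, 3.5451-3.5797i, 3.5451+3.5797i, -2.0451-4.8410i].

By linearity: DFT(4x + 2y) = 4·DFT(x) + 2·DFT(y)
= 4·[0, -3.1910-1.3143i, -4.3090-2.1266i, -4.3090+2.1266i, -3.1910+1.3143i] + 2·[-3, -2.0451+4.8410i, 3.5451-3.5797i, 3.5451+3.5797i, -2.0451-4.8410i]

Computing element-wise:
Z[0] = 4·(0) + 2·(-3) = -6
Z[1] = 4·(-3.1910-1.3143i) + 2·(-2.0451+4.8410i) = -16.8542+4.4248i
Z[2] = 4·(-4.3090-2.1266i) + 2·(3.5451-3.5797i) = -10.1458-15.6658i
Z[3] = 4·(-4.3090+2.1266i) + 2·(3.5451+3.5797i) = -10.1458+15.6658i
Z[4] = 4·(-3.1910+1.3143i) + 2·(-2.0451-4.8410i) = -16.8542-4.4248i

DFT(4x + 2y) = 4·X + 2·Y = [-6, -16.8542+4.4248i, -10.1458-15.6658i, -10.1458+15.6658i, -16.8542-4.4248i]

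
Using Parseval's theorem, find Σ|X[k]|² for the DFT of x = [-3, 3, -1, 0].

Parseval: Σ|x[n]|² = (1/N)Σ|X[k]|², so Σ|X[k]|² = N·Σ|x[n]|² = 4·19.0000

Σ|X[k]|² = N·Σ|x[n]|² = 4·19.0000 = 76.0000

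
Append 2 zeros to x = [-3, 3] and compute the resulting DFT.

Original 2-point DFT: [0, -6]
Zero-padded 4-point DFT provides frequency interpolation.

DFT_4([x, 0, ...]) = [0, -3-3i, -6, -3+3i]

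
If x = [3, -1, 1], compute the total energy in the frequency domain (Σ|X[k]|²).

Parseval: Σ|x[n]|² = (1/N)Σ|X[k]|², so Σ|X[k]|² = N·Σ|x[n]|² = 3·11.0000

Σ|X[k]|² = N·Σ|x[n]|² = 3·11.0000 = 33.0000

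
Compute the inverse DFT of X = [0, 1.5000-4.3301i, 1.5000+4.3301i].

x[n] = (1/3) Σ(k=0 to 2) X[k] · e^(2πikn/3)

Computing each x[n]:
x[0] = 1
x[1] = 2
x[2] = -3

x = [1, 2, -3]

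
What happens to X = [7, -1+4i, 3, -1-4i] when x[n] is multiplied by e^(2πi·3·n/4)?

Modulation property: DFT(ω_4^(-3n)·x[n]) = X[(k-3) mod 4], so circularly shift X by 3 positions.

X[k-3] = [-1+4i, 3, -1-4i, 7]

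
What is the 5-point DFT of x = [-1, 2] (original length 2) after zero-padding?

Original 2-point DFT: [1, -3]
Zero-padded 5-point DFT provides frequency interpolation.

DFT_5([x, 0, ...]) = [1, -0.3820-1.9021i, -2.6180-1.1756i, -2.6180+1.1756i, -0.3820+1.9021i]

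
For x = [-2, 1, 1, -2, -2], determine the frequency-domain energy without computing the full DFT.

Parseval: Σ|x[n]|² = (1/N)Σ|X[k]|², so Σ|X[k]|² = N·Σ|x[n]|² = 5·14.0000

Σ|X[k]|² = N·Σ|x[n]|² = 5·14.0000 = 70.0000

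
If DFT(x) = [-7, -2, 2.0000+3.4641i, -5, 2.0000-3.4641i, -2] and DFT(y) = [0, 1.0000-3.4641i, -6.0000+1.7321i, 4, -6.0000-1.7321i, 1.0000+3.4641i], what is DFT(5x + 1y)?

By linearity: DFT(5x + 1y) = 5·DFT(x) + 1·DFT(y)
= 5·[-7, -2, 2.0000+3.4641i, -5, 2.0000-3.4641i, -2] + 1·[0, 1.0000-3.4641i, -6.0000+1.7321i, 4, -6.0000-1.7321i, 1.0000+3.4641i]

Computing element-wise:
Z[0] = 5·(-7) + 1·(0) = -35
Z[1] = 5·(-2) + 1·(1.0000-3.4641i) = -9.0000-3.4641i
Z[2] = 5·(2.0000+3.4641i) + 1·(-6.0000+1.7321i) = 4.0000+19.0526i
Z[3] = 5·(-5) + 1·(4) = -21
Z[4] = 5·(2.0000-3.4641i) + 1·(-6.0000-1.7321i) = 4.0000-19.0526i
Z[5] = 5·(-2) + 1·(1.0000+3.4641i) = -9.0000+3.4641i

DFT(5x + 1y) = 5·X + 1·Y = [-35, -9.0000-3.4641i, 4.0000+19.0526i, -21, 4.0000-19.0526i, -9.0000+3.4641i]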